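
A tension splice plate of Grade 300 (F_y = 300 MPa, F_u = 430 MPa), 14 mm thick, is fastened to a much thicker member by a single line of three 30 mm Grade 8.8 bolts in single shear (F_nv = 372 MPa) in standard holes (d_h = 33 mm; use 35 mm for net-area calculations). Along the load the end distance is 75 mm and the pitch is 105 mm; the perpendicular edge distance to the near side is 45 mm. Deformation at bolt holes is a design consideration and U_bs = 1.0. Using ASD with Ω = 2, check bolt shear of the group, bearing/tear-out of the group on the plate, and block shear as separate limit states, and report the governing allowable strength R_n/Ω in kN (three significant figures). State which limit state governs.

394 kN (bolt shear governs)

Bolt shear: A_b = π·30²/4 = 706.9 mm²; R_n = 372 × 706.9 × 3 × 1 / 1000 = 788.9 kN → 788.9 / 2 = 394 kN.
Bearing: edge l_c = 58.5, r_n = 422.6 kN; interior l_c = 72, r_n = 433.4 kN; R_n = 422.6 + 2·433.4 = 1289 kN → 645 kN.
Block shear: A_gv = 3990, A_nv = 2765, A_nt = 385 mm²; R_n = min(0.6F_uA_nv, 0.6F_yA_gv) + U_bs·F_u·A_nt = 878.9 kN → 439 kN.
Bolt shear governs: 394 kN.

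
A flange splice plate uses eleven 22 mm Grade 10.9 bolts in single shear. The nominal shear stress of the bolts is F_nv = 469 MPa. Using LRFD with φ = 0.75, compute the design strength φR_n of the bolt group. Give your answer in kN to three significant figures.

A_b = π × 22² / 4 = 380.1 mm².
R_n = F_nv · A_b · n · n_s = 469 × 380.1 × 11 × 1 / 1000 = 1961 kN.
Design strength φR_n = 0.75 × 1961 = 1470 kN.

1470 kN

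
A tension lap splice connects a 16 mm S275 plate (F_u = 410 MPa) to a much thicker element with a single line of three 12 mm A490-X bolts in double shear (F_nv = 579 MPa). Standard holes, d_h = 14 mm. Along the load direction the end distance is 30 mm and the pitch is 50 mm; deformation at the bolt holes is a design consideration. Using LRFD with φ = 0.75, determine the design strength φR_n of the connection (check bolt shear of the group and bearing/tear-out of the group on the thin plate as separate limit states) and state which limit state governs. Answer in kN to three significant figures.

295 kN (bolt shear governs)

Bolt shear: A_b = π·12²/4 = 113.1 mm²; R_n = 579 × 113.1 × 3 × 2 / 1000 = 392.9 kN → 0.75 × 392.9 = 295 kN.
Bearing (1.2 l_c t F_u ≤ 2.4 d t F_u): upper limit = 2.4·12·16·410 / 1000 = 188.9 kN.
  Edge l_c = 30 − 14/2 = 23 → r_n = 181.1 kN; interior l_c = 50 − 14 = 36 → r_n = 188.9 kN.
  R_n,bearing = 1·181.1 + 2·188.9 = 558.9 kN → 0.75 × 558.9 = 419 kN.
Bolt shear governs: 295 kN.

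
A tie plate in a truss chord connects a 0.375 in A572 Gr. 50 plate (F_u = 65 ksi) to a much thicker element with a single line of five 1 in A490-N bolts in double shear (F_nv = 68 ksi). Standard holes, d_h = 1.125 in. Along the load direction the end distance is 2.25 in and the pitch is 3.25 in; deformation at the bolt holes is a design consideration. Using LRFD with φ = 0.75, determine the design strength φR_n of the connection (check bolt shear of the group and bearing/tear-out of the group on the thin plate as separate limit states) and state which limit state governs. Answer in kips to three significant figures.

Bolt shear: A_b = π·1²/4 = 0.7854 in²; R_n = 68 × 0.7854 × 5 × 2 = 534.1 kips → 0.75 × 534.1 = 401 kips.
Bearing (1.2 l_c t F_u ≤ 2.4 d t F_u): upper limit = 2.4·1·0.375·65 = 58.5 kips.
  Edge l_c = 2.25 − 1.125/2 = 1.688 → r_n = 49.36 kips; interior l_c = 3.25 − 1.125 = 2.125 → r_n = 58.5 kips.
  R_n,bearing = 1·49.36 + 4·58.5 = 283.4 kips → 0.75 × 283.4 = 213 kips.
Bearing governs: 213 kips.

213 kips (bearing governs)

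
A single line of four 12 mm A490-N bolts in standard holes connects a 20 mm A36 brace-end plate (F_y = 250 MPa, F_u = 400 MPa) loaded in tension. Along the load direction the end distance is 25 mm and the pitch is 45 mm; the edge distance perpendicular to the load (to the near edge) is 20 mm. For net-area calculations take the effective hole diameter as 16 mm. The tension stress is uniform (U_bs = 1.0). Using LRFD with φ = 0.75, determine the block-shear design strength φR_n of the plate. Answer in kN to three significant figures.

432 kN

Shear plane L_v = 25 + 3·45 = 160 mm; A_gv = 160 × 20 = 3200 mm².
A_nv = (160 − 3.5·16) × 20 = 2080 mm².
A_nt = (20 − 0.5·16) × 20 = 240 mm².
0.6 F_u A_nv = 499.2 kN; 0.6 F_y A_gv = 480 kN → shear yielding governs the shear term.
R_n = 480 + 1.0 × 400 × 240 / 1000 = 576 kN.
Design strength φR_n = 0.75 × 576 = 432 kN.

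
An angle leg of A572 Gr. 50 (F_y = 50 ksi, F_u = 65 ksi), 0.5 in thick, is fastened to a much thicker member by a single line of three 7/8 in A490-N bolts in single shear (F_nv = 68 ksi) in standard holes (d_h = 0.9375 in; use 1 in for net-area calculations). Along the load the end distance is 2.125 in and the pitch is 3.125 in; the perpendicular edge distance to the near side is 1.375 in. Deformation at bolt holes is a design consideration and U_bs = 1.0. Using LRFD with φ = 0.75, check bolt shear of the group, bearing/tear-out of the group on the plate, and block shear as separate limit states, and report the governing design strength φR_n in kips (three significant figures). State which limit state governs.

92 kips (bolt shear governs)

Bolt shear: A_b = π·0.875²/4 = 0.6013 in²; R_n = 68 × 0.6013 × 3 × 1 = 122.7 kips → 0.75 × 122.7 = 92 kips.
Bearing: edge l_c = 1.656, r_n = 64.59 kips; interior l_c = 2.188, r_n = 68.25 kips; R_n = 64.59 + 2·68.25 = 201.1 kips → 151 kips.
Block shear: A_gv = 4.188, A_nv = 2.938, A_nt = 0.4375 in²; R_n = min(0.6F_uA_nv, 0.6F_yA_gv) + U_bs·F_u·A_nt = 143 kips → 107 kips.
Bolt shear governs: 92 kips.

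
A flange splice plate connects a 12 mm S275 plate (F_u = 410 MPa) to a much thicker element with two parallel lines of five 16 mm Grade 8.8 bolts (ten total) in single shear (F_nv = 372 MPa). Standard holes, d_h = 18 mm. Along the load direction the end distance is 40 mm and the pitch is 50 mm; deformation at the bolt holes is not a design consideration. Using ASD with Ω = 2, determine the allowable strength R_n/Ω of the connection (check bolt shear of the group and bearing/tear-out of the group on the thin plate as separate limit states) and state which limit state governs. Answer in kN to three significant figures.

Bolt shear: A_b = π·16²/4 = 201.1 mm²; R_n = 372 × 201.1 × 10 × 1 / 1000 = 748 kN → 748 / 2 = 374 kN.
Bearing (1.5 l_c t F_u ≤ 3.0 d t F_u): upper limit = 3.0·16·12·410 / 1000 = 236.2 kN.
  Edge l_c = 40 − 18/2 = 31 → r_n = 228.8 kN; interior l_c = 50 − 18 = 32 → r_n = 236.2 kN.
  R_n,bearing = 2·228.8 + 8·236.2 = 2347 kN → 2347 / 2 = 1170 kN.
Bolt shear governs: 374 kN.

374 kN (bolt shear governs)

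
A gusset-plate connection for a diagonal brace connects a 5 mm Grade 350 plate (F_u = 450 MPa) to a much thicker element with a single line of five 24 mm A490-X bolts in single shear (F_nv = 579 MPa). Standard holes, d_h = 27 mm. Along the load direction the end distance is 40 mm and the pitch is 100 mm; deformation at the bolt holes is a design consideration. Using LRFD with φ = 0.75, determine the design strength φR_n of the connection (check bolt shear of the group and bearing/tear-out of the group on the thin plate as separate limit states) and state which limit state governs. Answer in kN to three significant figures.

Bolt shear: A_b = π·24²/4 = 452.4 mm²; R_n = 579 × 452.4 × 5 × 1 / 1000 = 1310 kN → 0.75 × 1310 = 982 kN.
Bearing (1.2 l_c t F_u ≤ 2.4 d t F_u): upper limit = 2.4·24·5·450 / 1000 = 129.6 kN.
  Edge l_c = 40 − 27/2 = 26.5 → r_n = 71.55 kN; interior l_c = 100 − 27 = 73 → r_n = 129.6 kN.
  R_n,bearing = 1·71.55 + 4·129.6 = 589.9 kN → 0.75 × 589.9 = 442 kN.
Bearing governs: 442 kN.

442 kN (bearing governs)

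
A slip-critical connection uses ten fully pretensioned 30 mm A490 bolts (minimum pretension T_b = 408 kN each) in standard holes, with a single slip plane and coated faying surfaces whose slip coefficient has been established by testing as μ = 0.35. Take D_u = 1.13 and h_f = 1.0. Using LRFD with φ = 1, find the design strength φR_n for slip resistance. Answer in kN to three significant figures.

R_n = μ · D_u · h_f · T_b · n_s · n_b = 0.35 × 1.13 × 1.0 × 408 × 1 × 10 = 1614 kN.
Design strength φR_n = 1 × 1614 = 1610 kN.

1610 kN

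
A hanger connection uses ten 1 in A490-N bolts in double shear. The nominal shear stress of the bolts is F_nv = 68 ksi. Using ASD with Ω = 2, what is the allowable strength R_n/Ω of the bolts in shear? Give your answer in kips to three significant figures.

A_b = π × 1² / 4 = 0.7854 in².
R_n = F_nv · A_b · n · n_s = 68 × 0.7854 × 10 × 2 = 1068 kips.
Allowable strength R_n/Ω = 1068 / 2 = 534 kips.

534 kips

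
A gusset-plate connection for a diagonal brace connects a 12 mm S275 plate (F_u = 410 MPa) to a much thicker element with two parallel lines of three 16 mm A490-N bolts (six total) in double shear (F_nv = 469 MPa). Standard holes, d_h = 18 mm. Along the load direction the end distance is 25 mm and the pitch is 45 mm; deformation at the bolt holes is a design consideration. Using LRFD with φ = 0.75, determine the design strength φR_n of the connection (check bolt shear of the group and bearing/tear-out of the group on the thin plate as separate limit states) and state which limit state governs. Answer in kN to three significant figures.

Bolt shear: A_b = π·16²/4 = 201.1 mm²; R_n = 469 × 201.1 × 6 × 2 / 1000 = 1132 kN → 0.75 × 1132 = 849 kN.
Bearing (1.2 l_c t F_u ≤ 2.4 d t F_u): upper limit = 2.4·16·12·410 / 1000 = 188.9 kN.
  Edge l_c = 25 − 18/2 = 16 → r_n = 94.46 kN; interior l_c = 45 − 18 = 27 → r_n = 159.4 kN.
  R_n,bearing = 2·94.46 + 4·159.4 = 826.6 kN → 0.75 × 826.6 = 620 kN.
Bearing governs: 620 kN.

620 kN (bearing governs)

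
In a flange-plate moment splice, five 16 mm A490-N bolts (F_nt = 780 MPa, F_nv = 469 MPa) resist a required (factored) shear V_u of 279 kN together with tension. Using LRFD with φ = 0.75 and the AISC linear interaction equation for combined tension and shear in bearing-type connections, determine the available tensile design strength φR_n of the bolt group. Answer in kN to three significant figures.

301 kN

A_b = π·16²/4 = 201.1 mm²; f_rv = 279 × 1000 / (5 × 201.1) = 277.5 MPa.
F'_nt = 1.3 F_nt − (F_nt / φF_nv) f_rv = 1.3·780 − (780/(0.75·469))·277.5 = 398.6 MPa, capped at F_nt → F'_nt = 398.6 MPa.
R_n = F'_nt · A_b · n = 398.6 × 201.1 × 5 / 1000 = 400.7 kN.
Design strength φR_n = 0.75 × 400.7 = 301 kN.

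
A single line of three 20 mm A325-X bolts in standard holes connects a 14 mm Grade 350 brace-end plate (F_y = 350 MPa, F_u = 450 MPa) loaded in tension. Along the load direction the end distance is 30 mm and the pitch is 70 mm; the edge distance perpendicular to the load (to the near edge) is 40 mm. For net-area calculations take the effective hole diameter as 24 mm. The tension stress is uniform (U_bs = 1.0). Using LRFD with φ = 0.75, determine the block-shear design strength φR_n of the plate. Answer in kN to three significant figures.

Shear plane L_v = 30 + 2·70 = 170 mm; A_gv = 170 × 14 = 2380 mm².
A_nv = (170 − 2.5·24) × 14 = 1540 mm².
A_nt = (40 − 0.5·24) × 14 = 392 mm².
0.6 F_u A_nv = 415.8 kN; 0.6 F_y A_gv = 499.8 kN → shear rupture governs the shear term.
R_n = 415.8 + 1.0 × 450 × 392 / 1000 = 592.2 kN.
Design strength φR_n = 0.75 × 592.2 = 444 kN.

444 kN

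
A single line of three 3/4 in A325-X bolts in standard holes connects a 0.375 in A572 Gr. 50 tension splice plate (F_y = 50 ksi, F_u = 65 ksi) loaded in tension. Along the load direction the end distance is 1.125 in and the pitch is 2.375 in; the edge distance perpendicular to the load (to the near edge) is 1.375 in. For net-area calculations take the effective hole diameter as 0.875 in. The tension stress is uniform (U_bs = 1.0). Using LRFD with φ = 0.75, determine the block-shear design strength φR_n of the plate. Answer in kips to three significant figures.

57.6 kips

Shear plane L_v = 1.125 + 2·2.375 = 5.875 in; A_gv = 5.875 × 0.375 = 2.203 in².
A_nv = (5.875 − 2.5·0.875) × 0.375 = 1.383 in².
A_nt = (1.375 − 0.5·0.875) × 0.375 = 0.3516 in².
0.6 F_u A_nv = 53.93 kips; 0.6 F_y A_gv = 66.09 kips → shear rupture governs the shear term.
R_n = 53.93 + 1.0 × 65 × 0.3516 = 76.78 kips.
Design strength φR_n = 0.75 × 76.78 = 57.6 kips.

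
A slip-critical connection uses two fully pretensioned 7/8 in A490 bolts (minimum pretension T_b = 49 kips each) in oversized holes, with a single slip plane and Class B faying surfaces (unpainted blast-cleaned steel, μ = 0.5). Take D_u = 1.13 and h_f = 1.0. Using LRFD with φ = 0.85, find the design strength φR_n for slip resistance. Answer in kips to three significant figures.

47.1 kips

R_n = μ · D_u · h_f · T_b · n_s · n_b = 0.5 × 1.13 × 1.0 × 49 × 1 × 2 = 55.37 kips.
Design strength φR_n = 0.85 × 55.37 = 47.1 kips.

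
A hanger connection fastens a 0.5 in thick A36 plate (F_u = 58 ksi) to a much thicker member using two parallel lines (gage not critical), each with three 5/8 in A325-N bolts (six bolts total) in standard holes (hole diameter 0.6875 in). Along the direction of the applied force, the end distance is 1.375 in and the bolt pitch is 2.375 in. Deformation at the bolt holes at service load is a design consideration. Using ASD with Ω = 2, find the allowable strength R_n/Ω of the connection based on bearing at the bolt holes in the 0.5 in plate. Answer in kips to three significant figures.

Per bolt r_n = 1.2 l_c t F_u ≤ 2.4 d t F_u; upper limit = 2.4 × 0.625 × 0.5 × 58 = 43.5 kips.
Edge bolt: l_c = 1.375 − 0.6875/2 = 1.031 in → 1.2 × 1.031 × 0.5 × 58 = 35.89 → r_n = 35.89 kips.
Interior bolts: l_c = 2.375 − 0.6875 = 1.688 in → 1.2 × 1.688 × 0.5 × 58 = 58.72 → r_n = 43.5 kips.
R_n = 2 × 35.89 + 4 × 43.5 = 245.8 kips.
Allowable strength R_n/Ω = 245.8 / 2 = 123 kips.

123 kips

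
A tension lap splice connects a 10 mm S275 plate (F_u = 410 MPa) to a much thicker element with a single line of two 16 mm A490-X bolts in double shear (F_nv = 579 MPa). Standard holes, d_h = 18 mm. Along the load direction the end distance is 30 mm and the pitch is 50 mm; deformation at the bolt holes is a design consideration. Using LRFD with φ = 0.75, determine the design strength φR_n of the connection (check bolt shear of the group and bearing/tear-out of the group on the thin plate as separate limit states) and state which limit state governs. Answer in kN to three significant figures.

196 kN (bearing governs)

Bolt shear: A_b = π·16²/4 = 201.1 mm²; R_n = 579 × 201.1 × 2 × 2 / 1000 = 465.7 kN → 0.75 × 465.7 = 349 kN.
Bearing (1.2 l_c t F_u ≤ 2.4 d t F_u): upper limit = 2.4·16·10·410 / 1000 = 157.4 kN.
  Edge l_c = 30 − 18/2 = 21 → r_n = 103.3 kN; interior l_c = 50 − 18 = 32 → r_n = 157.4 kN.
  R_n,bearing = 1·103.3 + 1·157.4 = 260.8 kN → 0.75 × 260.8 = 196 kN.
Bearing governs: 196 kN.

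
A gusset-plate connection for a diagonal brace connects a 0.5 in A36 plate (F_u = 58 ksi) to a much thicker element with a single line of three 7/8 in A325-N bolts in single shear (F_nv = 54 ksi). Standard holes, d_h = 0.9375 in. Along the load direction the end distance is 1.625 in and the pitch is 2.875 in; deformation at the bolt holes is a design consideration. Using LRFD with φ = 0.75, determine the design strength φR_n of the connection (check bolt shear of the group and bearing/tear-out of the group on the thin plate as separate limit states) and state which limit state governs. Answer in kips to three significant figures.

Bolt shear: A_b = π·0.875²/4 = 0.6013 in²; R_n = 54 × 0.6013 × 3 × 1 = 97.41 kips → 0.75 × 97.41 = 73.1 kips.
Bearing (1.2 l_c t F_u ≤ 2.4 d t F_u): upper limit = 2.4·0.875·0.5·58 = 60.9 kips.
  Edge l_c = 1.625 − 0.9375/2 = 1.156 → r_n = 40.24 kips; interior l_c = 2.875 − 0.9375 = 1.938 → r_n = 60.9 kips.
  R_n,bearing = 1·40.24 + 2·60.9 = 162 kips → 0.75 × 162 = 122 kips.
Bolt shear governs: 73.1 kips.

73.1 kips (bolt shear governs)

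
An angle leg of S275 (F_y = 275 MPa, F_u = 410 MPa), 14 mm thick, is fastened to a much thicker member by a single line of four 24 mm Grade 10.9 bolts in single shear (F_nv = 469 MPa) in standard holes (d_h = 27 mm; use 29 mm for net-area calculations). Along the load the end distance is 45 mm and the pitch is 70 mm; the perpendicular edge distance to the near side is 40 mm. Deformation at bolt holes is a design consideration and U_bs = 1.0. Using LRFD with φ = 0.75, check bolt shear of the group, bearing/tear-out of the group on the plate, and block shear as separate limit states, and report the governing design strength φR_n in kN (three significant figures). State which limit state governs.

Bolt shear: A_b = π·24²/4 = 452.4 mm²; R_n = 469 × 452.4 × 4 × 1 / 1000 = 848.7 kN → 0.75 × 848.7 = 637 kN.
Bearing: edge l_c = 31.5, r_n = 217 kN; interior l_c = 43, r_n = 296.2 kN; R_n = 217 + 3·296.2 = 1106 kN → 829 kN.
Block shear: A_gv = 3570, A_nv = 2149, A_nt = 357 mm²; R_n = min(0.6F_uA_nv, 0.6F_yA_gv) + U_bs·F_u·A_nt = 675 kN → 506 kN.
Block shear governs: 506 kN.

506 kN (block shear governs)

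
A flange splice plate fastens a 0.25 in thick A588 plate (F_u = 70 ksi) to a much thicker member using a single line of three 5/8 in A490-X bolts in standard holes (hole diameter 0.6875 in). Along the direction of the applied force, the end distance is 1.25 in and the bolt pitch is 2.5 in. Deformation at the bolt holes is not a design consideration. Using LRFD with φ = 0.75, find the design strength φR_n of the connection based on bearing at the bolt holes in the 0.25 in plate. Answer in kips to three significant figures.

Per bolt r_n = 1.5 l_c t F_u ≤ 3.0 d t F_u; upper limit = 3.0 × 0.625 × 0.25 × 70 = 32.81 kips.
Edge bolt: l_c = 1.25 − 0.6875/2 = 0.9062 in → 1.5 × 0.9062 × 0.25 × 70 = 23.79 → r_n = 23.79 kips.
Interior bolts: l_c = 2.5 − 0.6875 = 1.812 in → 1.5 × 1.812 × 0.25 × 70 = 47.58 → r_n = 32.81 kips.
R_n = 1 × 23.79 + 2 × 32.81 = 89.41 kips.
Design strength φR_n = 0.75 × 89.41 = 67.1 kips.

67.1 kips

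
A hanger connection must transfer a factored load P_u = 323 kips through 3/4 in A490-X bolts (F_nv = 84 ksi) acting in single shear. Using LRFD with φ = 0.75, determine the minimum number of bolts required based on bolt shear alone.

A_b = π·0.75²/4 = 0.4418 in².
Per-bolt design strength φR_n = 0.75 × 84 × 0.4418 × 1 = 27.83 kips.
n ≥ 323 / 27.83 = 11.61 → use 12 bolts.

12 bolts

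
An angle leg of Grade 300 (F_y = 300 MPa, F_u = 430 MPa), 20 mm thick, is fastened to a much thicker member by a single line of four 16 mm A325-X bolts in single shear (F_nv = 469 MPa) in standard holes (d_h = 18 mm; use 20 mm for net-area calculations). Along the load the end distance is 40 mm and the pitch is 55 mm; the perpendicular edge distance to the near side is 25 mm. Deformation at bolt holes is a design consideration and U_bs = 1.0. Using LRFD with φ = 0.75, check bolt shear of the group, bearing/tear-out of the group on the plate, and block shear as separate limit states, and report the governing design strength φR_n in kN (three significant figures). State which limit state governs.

283 kN (bolt shear governs)

Bolt shear: A_b = π·16²/4 = 201.1 mm²; R_n = 469 × 201.1 × 4 × 1 / 1000 = 377.2 kN → 0.75 × 377.2 = 283 kN.
Bearing: edge l_c = 31, r_n = 319.9 kN; interior l_c = 37, r_n = 330.2 kN; R_n = 319.9 + 3·330.2 = 1311 kN → 983 kN.
Block shear: A_gv = 4100, A_nv = 2700, A_nt = 300 mm²; R_n = min(0.6F_uA_nv, 0.6F_yA_gv) + U_bs·F_u·A_nt = 825.6 kN → 619 kN.
Bolt shear governs: 283 kN.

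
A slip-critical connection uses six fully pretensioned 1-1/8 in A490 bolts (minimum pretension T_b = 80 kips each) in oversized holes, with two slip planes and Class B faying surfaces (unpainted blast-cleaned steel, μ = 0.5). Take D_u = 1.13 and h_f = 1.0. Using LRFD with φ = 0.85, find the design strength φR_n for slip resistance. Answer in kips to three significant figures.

461 kips

R_n = μ · D_u · h_f · T_b · n_s · n_b = 0.5 × 1.13 × 1.0 × 80 × 2 × 6 = 542.4 kips.
Design strength φR_n = 0.85 × 542.4 = 461 kips.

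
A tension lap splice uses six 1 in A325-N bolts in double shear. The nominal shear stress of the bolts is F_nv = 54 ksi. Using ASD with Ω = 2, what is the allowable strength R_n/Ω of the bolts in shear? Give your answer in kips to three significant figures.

254 kips

A_b = π × 1² / 4 = 0.7854 in².
R_n = F_nv · A_b · n · n_s = 54 × 0.7854 × 6 × 2 = 508.9 kips.
Allowable strength R_n/Ω = 508.9 / 2 = 254 kips.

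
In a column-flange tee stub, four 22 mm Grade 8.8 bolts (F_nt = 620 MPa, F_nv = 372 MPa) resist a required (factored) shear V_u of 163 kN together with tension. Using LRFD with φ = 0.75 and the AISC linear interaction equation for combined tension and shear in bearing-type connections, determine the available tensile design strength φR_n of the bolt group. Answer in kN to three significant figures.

647 kN

A_b = π·22²/4 = 380.1 mm²; f_rv = 163 × 1000 / (4 × 380.1) = 107.2 MPa.
F'_nt = 1.3 F_nt − (F_nt / φF_nv) f_rv = 1.3·620 − (620/(0.75·372))·107.2 = 567.8 MPa, capped at F_nt → F'_nt = 567.8 MPa.
R_n = F'_nt · A_b · n = 567.8 × 380.1 × 4 / 1000 = 863.3 kN.
Design strength φR_n = 0.75 × 863.3 = 647 kN.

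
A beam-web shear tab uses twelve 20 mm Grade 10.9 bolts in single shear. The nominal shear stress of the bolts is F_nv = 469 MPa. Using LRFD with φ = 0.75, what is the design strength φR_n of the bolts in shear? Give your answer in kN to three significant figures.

A_b = π × 20² / 4 = 314.2 mm².
R_n = F_nv · A_b · n · n_s = 469 × 314.2 × 12 × 1 / 1000 = 1768 kN.
Design strength φR_n = 0.75 × 1768 = 1330 kN.

1330 kN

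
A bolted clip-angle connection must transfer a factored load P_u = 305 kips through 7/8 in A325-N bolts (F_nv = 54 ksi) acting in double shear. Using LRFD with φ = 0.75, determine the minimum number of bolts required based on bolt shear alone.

A_b = π·0.875²/4 = 0.6013 in².
Per-bolt design strength φR_n = 0.75 × 54 × 0.6013 × 2 = 48.71 kips.
n ≥ 305 / 48.71 = 6.262 → use 7 bolts.

7 bolts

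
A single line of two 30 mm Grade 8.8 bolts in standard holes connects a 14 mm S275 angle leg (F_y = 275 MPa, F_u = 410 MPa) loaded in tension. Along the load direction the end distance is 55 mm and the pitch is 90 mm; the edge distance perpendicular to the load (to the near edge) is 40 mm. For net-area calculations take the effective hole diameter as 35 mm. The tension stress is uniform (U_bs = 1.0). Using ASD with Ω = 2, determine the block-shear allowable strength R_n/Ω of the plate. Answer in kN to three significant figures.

Shear plane L_v = 55 + 1·90 = 145 mm; A_gv = 145 × 14 = 2030 mm².
A_nv = (145 − 1.5·35) × 14 = 1295 mm².
A_nt = (40 − 0.5·35) × 14 = 315 mm².
0.6 F_u A_nv = 318.6 kN; 0.6 F_y A_gv = 334.9 kN → shear rupture governs the shear term.
R_n = 318.6 + 1.0 × 410 × 315 / 1000 = 447.7 kN.
Allowable strength R_n/Ω = 447.7 / 2 = 224 kN.

224 kN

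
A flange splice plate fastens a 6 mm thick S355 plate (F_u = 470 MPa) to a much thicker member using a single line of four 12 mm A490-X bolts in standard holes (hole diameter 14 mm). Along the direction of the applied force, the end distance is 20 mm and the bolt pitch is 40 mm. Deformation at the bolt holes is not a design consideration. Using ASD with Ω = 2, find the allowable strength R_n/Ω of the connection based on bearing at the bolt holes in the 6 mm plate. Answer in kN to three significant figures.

180 kN

Per bolt r_n = 1.5 l_c t F_u ≤ 3.0 d t F_u; upper limit = 3.0 × 12 × 6 × 470 / 1000 = 101.5 kN.
Edge bolt: l_c = 20 − 14/2 = 13 mm → 1.5 × 13 × 6 × 470 / 1000 = 54.99 → r_n = 54.99 kN.
Interior bolts: l_c = 40 − 14 = 26 mm → 1.5 × 26 × 6 × 470 / 1000 = 110 → r_n = 101.5 kN.
R_n = 1 × 54.99 + 3 × 101.5 = 359.6 kN.
Allowable strength R_n/Ω = 359.6 / 2 = 180 kN.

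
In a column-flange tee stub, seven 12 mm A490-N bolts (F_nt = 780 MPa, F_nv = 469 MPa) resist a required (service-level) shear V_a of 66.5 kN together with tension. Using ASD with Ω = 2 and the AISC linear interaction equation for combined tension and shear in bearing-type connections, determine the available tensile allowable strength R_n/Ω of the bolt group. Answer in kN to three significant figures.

291 kN

A_b = π·12²/4 = 113.1 mm²; f_rv = 66.5 × 1000 / (7 × 113.1) = 84 MPa.
F'_nt = 1.3 F_nt − (Ω F_nt / F_nv) f_rv = 1.3·780 − (2·780/469)·84 = 734.6 MPa, capped at F_nt → F'_nt = 734.6 MPa.
R_n = F'_nt · A_b · n = 734.6 × 113.1 × 7 / 1000 = 581.6 kN.
Allowable strength R_n/Ω = 581.6 / 2 = 291 kN.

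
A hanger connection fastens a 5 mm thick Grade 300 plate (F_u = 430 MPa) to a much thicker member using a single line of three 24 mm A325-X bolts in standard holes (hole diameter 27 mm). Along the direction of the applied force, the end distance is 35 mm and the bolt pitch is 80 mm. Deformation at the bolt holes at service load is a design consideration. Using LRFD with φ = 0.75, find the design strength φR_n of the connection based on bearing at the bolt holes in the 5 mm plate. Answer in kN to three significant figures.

Per bolt r_n = 1.2 l_c t F_u ≤ 2.4 d t F_u; upper limit = 2.4 × 24 × 5 × 430 / 1000 = 123.8 kN.
Edge bolt: l_c = 35 − 27/2 = 21.5 mm → 1.2 × 21.5 × 5 × 430 / 1000 = 55.47 → r_n = 55.47 kN.
Interior bolts: l_c = 80 − 27 = 53 mm → 1.2 × 53 × 5 × 430 / 1000 = 136.7 → r_n = 123.8 kN.
R_n = 1 × 55.47 + 2 × 123.8 = 303.1 kN.
Design strength φR_n = 0.75 × 303.1 = 227 kN.

227 kN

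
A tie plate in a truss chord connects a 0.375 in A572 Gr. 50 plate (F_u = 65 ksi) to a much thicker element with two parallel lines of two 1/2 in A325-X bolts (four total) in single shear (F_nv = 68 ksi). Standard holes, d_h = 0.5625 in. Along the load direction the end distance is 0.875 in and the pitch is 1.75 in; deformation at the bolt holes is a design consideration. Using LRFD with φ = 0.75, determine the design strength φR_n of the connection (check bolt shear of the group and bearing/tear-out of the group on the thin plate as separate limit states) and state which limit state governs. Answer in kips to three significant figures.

Bolt shear: A_b = π·0.5²/4 = 0.1963 in²; R_n = 68 × 0.1963 × 4 × 1 = 53.41 kips → 0.75 × 53.41 = 40.1 kips.
Bearing (1.2 l_c t F_u ≤ 2.4 d t F_u): upper limit = 2.4·0.5·0.375·65 = 29.25 kips.
  Edge l_c = 0.875 − 0.5625/2 = 0.5938 → r_n = 17.37 kips; interior l_c = 1.75 − 0.5625 = 1.188 → r_n = 29.25 kips.
  R_n,bearing = 2·17.37 + 2·29.25 = 93.23 kips → 0.75 × 93.23 = 69.9 kips.
Bolt shear governs: 40.1 kips.

40.1 kips (bolt shear governs)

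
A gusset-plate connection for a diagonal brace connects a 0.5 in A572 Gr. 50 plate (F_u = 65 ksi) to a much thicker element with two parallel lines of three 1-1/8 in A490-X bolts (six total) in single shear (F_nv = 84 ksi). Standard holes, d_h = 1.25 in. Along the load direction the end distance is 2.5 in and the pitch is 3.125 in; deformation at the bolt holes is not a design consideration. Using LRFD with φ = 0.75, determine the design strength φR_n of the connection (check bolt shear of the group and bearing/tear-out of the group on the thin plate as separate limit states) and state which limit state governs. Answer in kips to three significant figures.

376 kips (bolt shear governs)

Bolt shear: A_b = π·1.125²/4 = 0.994 in²; R_n = 84 × 0.994 × 6 × 1 = 501 kips → 0.75 × 501 = 376 kips.
Bearing (1.5 l_c t F_u ≤ 3.0 d t F_u): upper limit = 3.0·1.125·0.5·65 = 109.7 kips.
  Edge l_c = 2.5 − 1.25/2 = 1.875 → r_n = 91.41 kips; interior l_c = 3.125 − 1.25 = 1.875 → r_n = 91.41 kips.
  R_n,bearing = 2·91.41 + 4·91.41 = 548.4 kips → 0.75 × 548.4 = 411 kips.
Bolt shear governs: 376 kips.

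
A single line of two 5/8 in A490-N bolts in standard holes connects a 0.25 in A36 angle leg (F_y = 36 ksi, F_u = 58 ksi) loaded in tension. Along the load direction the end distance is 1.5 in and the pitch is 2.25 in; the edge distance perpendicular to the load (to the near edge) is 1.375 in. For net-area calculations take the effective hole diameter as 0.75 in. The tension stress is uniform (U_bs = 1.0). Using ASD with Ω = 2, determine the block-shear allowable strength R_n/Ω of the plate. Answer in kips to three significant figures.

17.4 kips

Shear plane L_v = 1.5 + 1·2.25 = 3.75 in; A_gv = 3.75 × 0.25 = 0.9375 in².
A_nv = (3.75 − 1.5·0.75) × 0.25 = 0.6562 in².
A_nt = (1.375 − 0.5·0.75) × 0.25 = 0.25 in².
0.6 F_u A_nv = 22.84 kips; 0.6 F_y A_gv = 20.25 kips → shear yielding governs the shear term.
R_n = 20.25 + 1.0 × 58 × 0.25 = 34.75 kips.
Allowable strength R_n/Ω = 34.75 / 2 = 17.4 kips.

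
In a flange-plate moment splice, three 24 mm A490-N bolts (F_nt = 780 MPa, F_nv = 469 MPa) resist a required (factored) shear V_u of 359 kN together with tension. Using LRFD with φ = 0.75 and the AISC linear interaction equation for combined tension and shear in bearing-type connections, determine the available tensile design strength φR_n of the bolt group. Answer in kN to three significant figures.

A_b = π·24²/4 = 452.4 mm²; f_rv = 359 × 1000 / (3 × 452.4) = 264.5 MPa.
F'_nt = 1.3 F_nt − (F_nt / φF_nv) f_rv = 1.3·780 − (780/(0.75·469))·264.5 = 427.4 MPa, capped at F_nt → F'_nt = 427.4 MPa.
R_n = F'_nt · A_b · n = 427.4 × 452.4 × 3 / 1000 = 580.1 kN.
Design strength φR_n = 0.75 × 580.1 = 435 kN.

435 kN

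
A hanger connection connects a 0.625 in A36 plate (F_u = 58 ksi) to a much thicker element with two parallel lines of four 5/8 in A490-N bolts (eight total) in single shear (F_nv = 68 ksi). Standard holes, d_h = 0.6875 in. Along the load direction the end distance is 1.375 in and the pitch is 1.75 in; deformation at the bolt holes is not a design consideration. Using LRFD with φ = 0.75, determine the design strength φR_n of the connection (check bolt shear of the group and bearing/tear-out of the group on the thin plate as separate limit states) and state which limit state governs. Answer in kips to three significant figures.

Bolt shear: A_b = π·0.625²/4 = 0.3068 in²; R_n = 68 × 0.3068 × 8 × 1 = 166.9 kips → 0.75 × 166.9 = 125 kips.
Bearing (1.5 l_c t F_u ≤ 3.0 d t F_u): upper limit = 3.0·0.625·0.625·58 = 67.97 kips.
  Edge l_c = 1.375 − 0.6875/2 = 1.031 → r_n = 56.07 kips; interior l_c = 1.75 − 0.6875 = 1.062 → r_n = 57.77 kips.
  R_n,bearing = 2·56.07 + 6·57.77 = 458.8 kips → 0.75 × 458.8 = 344 kips.
Bolt shear governs: 125 kips.

125 kips (bolt shear governs)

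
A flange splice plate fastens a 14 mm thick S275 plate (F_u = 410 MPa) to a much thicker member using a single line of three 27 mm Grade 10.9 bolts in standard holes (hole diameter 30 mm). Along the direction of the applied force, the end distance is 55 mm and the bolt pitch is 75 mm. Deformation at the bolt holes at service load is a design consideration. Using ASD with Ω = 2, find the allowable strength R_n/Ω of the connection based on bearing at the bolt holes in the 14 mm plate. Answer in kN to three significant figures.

448 kN

Per bolt r_n = 1.2 l_c t F_u ≤ 2.4 d t F_u; upper limit = 2.4 × 27 × 14 × 410 / 1000 = 372 kN.
Edge bolt: l_c = 55 − 30/2 = 40 mm → 1.2 × 40 × 14 × 410 / 1000 = 275.5 → r_n = 275.5 kN.
Interior bolts: l_c = 75 − 30 = 45 mm → 1.2 × 45 × 14 × 410 / 1000 = 310 → r_n = 310 kN.
R_n = 1 × 275.5 + 2 × 310 = 895.4 kN.
Allowable strength R_n/Ω = 895.4 / 2 = 448 kN.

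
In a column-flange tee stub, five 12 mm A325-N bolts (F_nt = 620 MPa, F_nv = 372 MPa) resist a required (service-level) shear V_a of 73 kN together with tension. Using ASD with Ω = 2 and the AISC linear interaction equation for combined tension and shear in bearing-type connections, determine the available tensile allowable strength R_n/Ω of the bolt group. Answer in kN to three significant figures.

106 kN

A_b = π·12²/4 = 113.1 mm²; f_rv = 73 × 1000 / (5 × 113.1) = 129.1 MPa.
F'_nt = 1.3 F_nt − (Ω F_nt / F_nv) f_rv = 1.3·620 − (2·620/372)·129.1 = 375.7 MPa, capped at F_nt → F'_nt = 375.7 MPa.
R_n = F'_nt · A_b · n = 375.7 × 113.1 × 5 / 1000 = 212.4 kN.
Allowable strength R_n/Ω = 212.4 / 2 = 106 kN.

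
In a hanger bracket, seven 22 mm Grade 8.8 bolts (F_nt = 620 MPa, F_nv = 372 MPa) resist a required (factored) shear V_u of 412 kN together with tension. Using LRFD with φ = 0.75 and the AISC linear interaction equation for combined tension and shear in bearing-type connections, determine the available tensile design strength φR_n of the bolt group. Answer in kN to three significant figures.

922 kN

A_b = π·22²/4 = 380.1 mm²; f_rv = 412 × 1000 / (7 × 380.1) = 154.8 MPa.
F'_nt = 1.3 F_nt − (F_nt / φF_nv) f_rv = 1.3·620 − (620/(0.75·372))·154.8 = 461.9 MPa, capped at F_nt → F'_nt = 461.9 MPa.
R_n = F'_nt · A_b · n = 461.9 × 380.1 × 7 / 1000 = 1229 kN.
Design strength φR_n = 0.75 × 1229 = 922 kN.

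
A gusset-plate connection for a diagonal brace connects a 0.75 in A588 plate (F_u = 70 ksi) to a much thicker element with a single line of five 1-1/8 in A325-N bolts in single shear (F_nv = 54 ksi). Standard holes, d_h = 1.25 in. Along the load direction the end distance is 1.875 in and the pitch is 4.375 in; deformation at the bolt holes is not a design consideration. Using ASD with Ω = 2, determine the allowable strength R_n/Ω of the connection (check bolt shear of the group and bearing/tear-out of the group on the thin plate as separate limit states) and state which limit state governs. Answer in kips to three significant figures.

Bolt shear: A_b = π·1.125²/4 = 0.994 in²; R_n = 54 × 0.994 × 5 × 1 = 268.4 kips → 268.4 / 2 = 134 kips.
Bearing (1.5 l_c t F_u ≤ 3.0 d t F_u): upper limit = 3.0·1.125·0.75·70 = 177.2 kips.
  Edge l_c = 1.875 − 1.25/2 = 1.25 → r_n = 98.44 kips; interior l_c = 4.375 − 1.25 = 3.125 → r_n = 177.2 kips.
  R_n,bearing = 1·98.44 + 4·177.2 = 807.2 kips → 807.2 / 2 = 404 kips.
Bolt shear governs: 134 kips.

134 kips (bolt shear governs)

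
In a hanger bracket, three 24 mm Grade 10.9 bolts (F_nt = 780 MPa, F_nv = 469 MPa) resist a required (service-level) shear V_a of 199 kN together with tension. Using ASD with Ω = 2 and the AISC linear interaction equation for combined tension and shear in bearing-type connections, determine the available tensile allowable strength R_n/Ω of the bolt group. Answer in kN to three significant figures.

357 kN

A_b = π·24²/4 = 452.4 mm²; f_rv = 199 × 1000 / (3 × 452.4) = 146.6 MPa.
F'_nt = 1.3 F_nt − (Ω F_nt / F_nv) f_rv = 1.3·780 − (2·780/469)·146.6 = 526.3 MPa, capped at F_nt → F'_nt = 526.3 MPa.
R_n = F'_nt · A_b · n = 526.3 × 452.4 × 3 / 1000 = 714.2 kN.
Allowable strength R_n/Ω = 714.2 / 2 = 357 kN.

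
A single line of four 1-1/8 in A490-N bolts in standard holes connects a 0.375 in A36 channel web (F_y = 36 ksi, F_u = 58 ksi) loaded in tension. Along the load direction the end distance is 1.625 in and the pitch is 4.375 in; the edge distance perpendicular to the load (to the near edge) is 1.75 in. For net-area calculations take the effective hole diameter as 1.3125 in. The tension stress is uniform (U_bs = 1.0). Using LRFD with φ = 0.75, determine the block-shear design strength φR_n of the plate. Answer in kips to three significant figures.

107 kips

Shear plane L_v = 1.625 + 3·4.375 = 14.75 in; A_gv = 14.75 × 0.375 = 5.531 in².
A_nv = (14.75 − 3.5·1.3125) × 0.375 = 3.809 in².
A_nt = (1.75 − 0.5·1.3125) × 0.375 = 0.4102 in².
0.6 F_u A_nv = 132.5 kips; 0.6 F_y A_gv = 119.5 kips → shear yielding governs the shear term.
R_n = 119.5 + 1.0 × 58 × 0.4102 = 143.3 kips.
Design strength φR_n = 0.75 × 143.3 = 107 kips.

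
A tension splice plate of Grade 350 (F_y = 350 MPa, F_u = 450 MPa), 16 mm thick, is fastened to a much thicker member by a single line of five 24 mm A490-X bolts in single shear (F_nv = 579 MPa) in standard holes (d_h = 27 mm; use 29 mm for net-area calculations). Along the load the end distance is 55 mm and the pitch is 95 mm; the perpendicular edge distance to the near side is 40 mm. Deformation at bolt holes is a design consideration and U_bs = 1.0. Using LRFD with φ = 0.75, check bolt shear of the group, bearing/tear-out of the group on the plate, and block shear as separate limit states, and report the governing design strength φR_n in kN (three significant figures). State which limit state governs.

982 kN (bolt shear governs)

Bolt shear: A_b = π·24²/4 = 452.4 mm²; R_n = 579 × 452.4 × 5 × 1 / 1000 = 1310 kN → 0.75 × 1310 = 982 kN.
Bearing: edge l_c = 41.5, r_n = 358.6 kN; interior l_c = 68, r_n = 414.7 kN; R_n = 358.6 + 4·414.7 = 2017 kN → 1510 kN.
Block shear: A_gv = 6960, A_nv = 4872, A_nt = 408 mm²; R_n = min(0.6F_uA_nv, 0.6F_yA_gv) + U_bs·F_u·A_nt = 1499 kN → 1120 kN.
Bolt shear governs: 982 kN.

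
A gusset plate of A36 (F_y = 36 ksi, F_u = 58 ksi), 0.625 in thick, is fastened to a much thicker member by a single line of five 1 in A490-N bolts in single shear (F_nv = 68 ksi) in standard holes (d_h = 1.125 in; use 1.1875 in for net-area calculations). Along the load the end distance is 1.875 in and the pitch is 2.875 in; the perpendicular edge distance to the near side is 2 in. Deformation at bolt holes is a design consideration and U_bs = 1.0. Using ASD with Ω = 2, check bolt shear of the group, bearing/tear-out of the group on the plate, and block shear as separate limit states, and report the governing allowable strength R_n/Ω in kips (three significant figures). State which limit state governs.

113 kips (block shear governs)

Bolt shear: A_b = π·1²/4 = 0.7854 in²; R_n = 68 × 0.7854 × 5 × 1 = 267 kips → 267 / 2 = 134 kips.
Bearing: edge l_c = 1.312, r_n = 57.09 kips; interior l_c = 1.75, r_n = 76.12 kips; R_n = 57.09 + 4·76.12 = 361.6 kips → 181 kips.
Block shear: A_gv = 8.359, A_nv = 5.02, A_nt = 0.8789 in²; R_n = min(0.6F_uA_nv, 0.6F_yA_gv) + U_bs·F_u·A_nt = 225.7 kips → 113 kips.
Block shear governs: 113 kips.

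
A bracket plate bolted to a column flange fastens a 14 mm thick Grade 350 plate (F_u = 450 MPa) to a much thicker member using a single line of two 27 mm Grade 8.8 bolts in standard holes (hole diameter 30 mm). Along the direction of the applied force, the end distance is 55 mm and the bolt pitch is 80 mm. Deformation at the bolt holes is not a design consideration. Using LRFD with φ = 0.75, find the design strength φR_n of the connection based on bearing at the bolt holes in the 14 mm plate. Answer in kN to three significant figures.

638 kN

Per bolt r_n = 1.5 l_c t F_u ≤ 3.0 d t F_u; upper limit = 3.0 × 27 × 14 × 450 / 1000 = 510.3 kN.
Edge bolt: l_c = 55 − 30/2 = 40 mm → 1.5 × 40 × 14 × 450 / 1000 = 378 → r_n = 378 kN.
Interior bolts: l_c = 80 − 30 = 50 mm → 1.5 × 50 × 14 × 450 / 1000 = 472.5 → r_n = 472.5 kN.
R_n = 1 × 378 + 1 × 472.5 = 850.5 kN.
Design strength φR_n = 0.75 × 850.5 = 638 kN.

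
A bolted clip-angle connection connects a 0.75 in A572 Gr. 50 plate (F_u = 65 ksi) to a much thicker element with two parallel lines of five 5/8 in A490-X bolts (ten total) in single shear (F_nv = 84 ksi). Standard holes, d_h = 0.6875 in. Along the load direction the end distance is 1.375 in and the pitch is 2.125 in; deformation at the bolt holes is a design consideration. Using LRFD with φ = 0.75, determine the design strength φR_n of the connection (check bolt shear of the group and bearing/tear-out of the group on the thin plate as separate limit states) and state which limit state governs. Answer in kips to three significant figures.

Bolt shear: A_b = π·0.625²/4 = 0.3068 in²; R_n = 84 × 0.3068 × 10 × 1 = 257.7 kips → 0.75 × 257.7 = 193 kips.
Bearing (1.2 l_c t F_u ≤ 2.4 d t F_u): upper limit = 2.4·0.625·0.75·65 = 73.12 kips.
  Edge l_c = 1.375 − 0.6875/2 = 1.031 → r_n = 60.33 kips; interior l_c = 2.125 − 0.6875 = 1.438 → r_n = 73.12 kips.
  R_n,bearing = 2·60.33 + 8·73.12 = 705.7 kips → 0.75 × 705.7 = 529 kips.
Bolt shear governs: 193 kips.

193 kips (bolt shear governs)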